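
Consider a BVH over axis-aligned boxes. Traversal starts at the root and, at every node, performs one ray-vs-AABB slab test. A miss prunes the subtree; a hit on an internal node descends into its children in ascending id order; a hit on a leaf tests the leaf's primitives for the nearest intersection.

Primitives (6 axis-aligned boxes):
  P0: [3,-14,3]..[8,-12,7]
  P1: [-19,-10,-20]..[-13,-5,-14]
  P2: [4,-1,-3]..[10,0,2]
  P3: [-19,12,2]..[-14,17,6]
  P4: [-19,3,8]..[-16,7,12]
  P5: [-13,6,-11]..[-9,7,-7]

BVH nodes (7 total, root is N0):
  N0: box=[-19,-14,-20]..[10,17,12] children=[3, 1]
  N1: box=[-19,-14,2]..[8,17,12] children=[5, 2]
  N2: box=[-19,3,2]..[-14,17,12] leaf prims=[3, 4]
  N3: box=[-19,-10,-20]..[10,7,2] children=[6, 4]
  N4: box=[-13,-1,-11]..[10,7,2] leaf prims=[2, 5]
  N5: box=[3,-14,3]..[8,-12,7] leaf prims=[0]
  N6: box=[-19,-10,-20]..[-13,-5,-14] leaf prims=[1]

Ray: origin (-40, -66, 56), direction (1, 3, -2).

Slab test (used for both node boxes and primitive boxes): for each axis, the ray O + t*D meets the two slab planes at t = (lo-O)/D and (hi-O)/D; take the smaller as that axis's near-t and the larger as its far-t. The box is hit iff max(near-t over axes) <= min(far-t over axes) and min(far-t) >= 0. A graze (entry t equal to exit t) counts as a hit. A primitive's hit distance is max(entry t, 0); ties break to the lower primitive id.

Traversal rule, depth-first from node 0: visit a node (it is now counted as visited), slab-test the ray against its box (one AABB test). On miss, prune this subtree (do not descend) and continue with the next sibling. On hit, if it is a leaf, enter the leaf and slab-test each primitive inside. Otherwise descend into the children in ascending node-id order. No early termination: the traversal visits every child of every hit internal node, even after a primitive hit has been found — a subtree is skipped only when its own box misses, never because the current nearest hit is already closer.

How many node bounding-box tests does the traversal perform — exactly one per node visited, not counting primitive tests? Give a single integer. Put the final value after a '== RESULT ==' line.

Traverse from the root:
N0 x:[21,50] y:[52/3,83/3] z:[22,38] -> hit [22,83/3], descend [1, 3]
  N1 x:[21,48] y:[52/3,83/3] z:[22,27] -> hit [22,27], descend [2, 5]
    N2 x:[21,26] y:[23,83/3] z:[22,27] -> hit [23,26] leaf, test {P3@t=26, P4@t=23}
    N5 x:[43,48] y:[52/3,18] z:[49/2,53/2] -> miss, prune
  N3 x:[21,50] y:[56/3,73/3] z:[27,38] -> miss, prune

order=[0, 1, 2, 5, 3]  |boxes|=5  |leaves|=1  hit=P4

== RESULT ==
5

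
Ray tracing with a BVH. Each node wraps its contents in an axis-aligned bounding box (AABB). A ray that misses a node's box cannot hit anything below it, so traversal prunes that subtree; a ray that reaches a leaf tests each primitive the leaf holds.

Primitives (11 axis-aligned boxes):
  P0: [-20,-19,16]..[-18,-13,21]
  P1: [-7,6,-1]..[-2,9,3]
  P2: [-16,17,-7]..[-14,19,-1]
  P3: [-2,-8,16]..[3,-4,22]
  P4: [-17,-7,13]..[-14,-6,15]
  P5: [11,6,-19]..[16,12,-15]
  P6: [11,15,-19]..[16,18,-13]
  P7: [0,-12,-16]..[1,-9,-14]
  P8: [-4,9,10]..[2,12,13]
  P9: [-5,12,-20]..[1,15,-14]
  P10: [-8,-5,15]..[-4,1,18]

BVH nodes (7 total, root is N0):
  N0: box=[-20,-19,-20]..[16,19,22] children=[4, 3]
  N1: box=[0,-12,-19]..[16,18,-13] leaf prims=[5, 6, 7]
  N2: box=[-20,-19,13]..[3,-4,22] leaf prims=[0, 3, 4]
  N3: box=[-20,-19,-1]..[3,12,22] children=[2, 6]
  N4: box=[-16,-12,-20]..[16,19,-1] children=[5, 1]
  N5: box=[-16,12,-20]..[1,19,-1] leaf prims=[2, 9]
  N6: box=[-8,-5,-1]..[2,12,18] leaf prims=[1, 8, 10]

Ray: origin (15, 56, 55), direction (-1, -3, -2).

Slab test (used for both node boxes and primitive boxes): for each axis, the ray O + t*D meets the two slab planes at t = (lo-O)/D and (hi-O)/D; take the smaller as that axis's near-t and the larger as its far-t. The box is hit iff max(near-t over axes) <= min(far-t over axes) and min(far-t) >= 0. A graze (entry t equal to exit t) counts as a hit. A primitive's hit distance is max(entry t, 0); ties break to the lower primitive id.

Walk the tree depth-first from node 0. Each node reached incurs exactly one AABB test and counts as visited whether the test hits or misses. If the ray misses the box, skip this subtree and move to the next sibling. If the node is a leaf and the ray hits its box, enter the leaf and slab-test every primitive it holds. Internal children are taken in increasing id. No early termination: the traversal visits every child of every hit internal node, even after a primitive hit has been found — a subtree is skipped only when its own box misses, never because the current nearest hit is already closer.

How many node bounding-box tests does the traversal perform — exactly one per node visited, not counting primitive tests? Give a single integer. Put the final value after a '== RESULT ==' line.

Walk:
N0 x:[-1,35] y:[37/3,25] z:[33/2,75/2] -> hit [33/2,25], descend [3, 4]
  N3 x:[12,35] y:[44/3,25] z:[33/2,28] -> hit [33/2,25], descend [2, 6]
    N2 x:[12,35] y:[20,25] z:[33/2,21] -> hit [20,21] leaf, test {P0(miss), P3(miss), P4(miss)}
    N6 x:[13,23] y:[44/3,61/3] z:[37/2,28] -> hit [37/2,61/3] leaf, test {P1(miss), P8(miss), P10@t=19}
  N4 x:[-1,31] y:[37/3,68/3] z:[28,75/2] -> miss, prune

order=[0, 3, 2, 6, 4]  |boxes|=5  |leaves|=2  hit=P10

== RESULT ==
5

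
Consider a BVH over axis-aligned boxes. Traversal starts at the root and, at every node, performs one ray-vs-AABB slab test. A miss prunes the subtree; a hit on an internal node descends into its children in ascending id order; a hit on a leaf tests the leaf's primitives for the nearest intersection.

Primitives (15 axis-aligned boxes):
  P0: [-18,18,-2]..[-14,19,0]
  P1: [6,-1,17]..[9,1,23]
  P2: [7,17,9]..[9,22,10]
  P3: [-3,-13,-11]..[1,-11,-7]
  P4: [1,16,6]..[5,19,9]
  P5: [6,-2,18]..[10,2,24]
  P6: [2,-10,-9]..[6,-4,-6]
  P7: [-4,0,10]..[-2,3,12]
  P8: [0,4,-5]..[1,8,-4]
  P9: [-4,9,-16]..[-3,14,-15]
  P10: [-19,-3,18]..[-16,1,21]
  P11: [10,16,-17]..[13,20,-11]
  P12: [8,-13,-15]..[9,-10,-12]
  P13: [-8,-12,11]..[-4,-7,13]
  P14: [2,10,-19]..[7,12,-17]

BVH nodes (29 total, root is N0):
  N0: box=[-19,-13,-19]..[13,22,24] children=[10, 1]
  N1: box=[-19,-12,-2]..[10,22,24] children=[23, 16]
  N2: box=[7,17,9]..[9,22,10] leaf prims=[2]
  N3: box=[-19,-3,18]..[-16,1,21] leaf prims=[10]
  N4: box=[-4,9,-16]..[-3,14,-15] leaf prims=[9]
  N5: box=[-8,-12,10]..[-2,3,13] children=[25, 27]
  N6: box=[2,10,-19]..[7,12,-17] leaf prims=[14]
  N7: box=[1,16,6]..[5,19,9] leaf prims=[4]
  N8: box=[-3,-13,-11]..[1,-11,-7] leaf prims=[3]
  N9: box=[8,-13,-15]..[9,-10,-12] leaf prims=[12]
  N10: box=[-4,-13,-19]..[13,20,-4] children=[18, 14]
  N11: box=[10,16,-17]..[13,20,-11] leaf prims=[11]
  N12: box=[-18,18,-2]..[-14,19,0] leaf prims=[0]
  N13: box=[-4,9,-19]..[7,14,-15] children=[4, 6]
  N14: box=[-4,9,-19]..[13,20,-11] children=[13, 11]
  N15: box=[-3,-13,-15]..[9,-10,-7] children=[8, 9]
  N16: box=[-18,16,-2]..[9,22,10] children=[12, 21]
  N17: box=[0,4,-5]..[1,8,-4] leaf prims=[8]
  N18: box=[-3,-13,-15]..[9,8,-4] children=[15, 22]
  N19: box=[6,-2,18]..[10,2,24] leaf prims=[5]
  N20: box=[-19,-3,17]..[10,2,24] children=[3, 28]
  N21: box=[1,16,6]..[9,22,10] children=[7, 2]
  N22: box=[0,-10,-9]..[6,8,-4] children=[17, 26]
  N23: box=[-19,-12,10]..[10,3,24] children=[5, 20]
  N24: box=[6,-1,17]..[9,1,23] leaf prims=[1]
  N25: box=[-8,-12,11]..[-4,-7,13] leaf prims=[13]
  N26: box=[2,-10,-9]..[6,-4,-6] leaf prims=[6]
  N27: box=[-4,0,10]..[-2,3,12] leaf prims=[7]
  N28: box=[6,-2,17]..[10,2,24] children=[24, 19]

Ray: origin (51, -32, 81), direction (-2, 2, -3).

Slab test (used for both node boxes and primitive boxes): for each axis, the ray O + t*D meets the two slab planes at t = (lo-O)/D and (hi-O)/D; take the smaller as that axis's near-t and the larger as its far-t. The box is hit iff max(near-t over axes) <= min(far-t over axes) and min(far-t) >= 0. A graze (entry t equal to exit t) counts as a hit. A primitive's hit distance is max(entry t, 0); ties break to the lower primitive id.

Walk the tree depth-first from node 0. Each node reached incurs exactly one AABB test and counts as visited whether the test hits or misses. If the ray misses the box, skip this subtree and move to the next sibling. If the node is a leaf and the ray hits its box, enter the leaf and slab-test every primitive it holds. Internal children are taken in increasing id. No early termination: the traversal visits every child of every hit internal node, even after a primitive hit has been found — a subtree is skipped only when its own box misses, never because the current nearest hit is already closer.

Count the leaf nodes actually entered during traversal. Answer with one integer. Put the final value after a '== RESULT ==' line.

Trace the traversal:
N0 x:[19,35] y:[19/2,27] z:[19,100/3] -> hit [19,27], descend [1, 10]
  N1 x:[41/2,35] y:[10,27] z:[19,83/3] -> hit [41/2,27], descend [16, 23]
    N16 x:[21,69/2] y:[24,27] z:[71/3,83/3] -> hit [24,27], descend [12, 21]
      N12 x:[65/2,69/2] y:[25,51/2] z:[27,83/3] -> miss, prune
      N21 x:[21,25] y:[24,27] z:[71/3,25] -> hit [24,25], descend [2, 7]
        N2 x:[21,22] y:[49/2,27] z:[71/3,24] -> miss, prune
        N7 x:[23,25] y:[24,51/2] z:[24,25] -> hit [24,25] leaf, test {P4@t=24}
    N23 x:[41/2,35] y:[10,35/2] z:[19,71/3] -> miss, prune
  N10 x:[19,55/2] y:[19/2,26] z:[85/3,100/3] -> miss, prune

Visited [0, 1, 16, 12, 21, 2, 7, 23, 10]. Tests: 9 box, 1 leaf. Nearest: P4.

== RESULT ==
1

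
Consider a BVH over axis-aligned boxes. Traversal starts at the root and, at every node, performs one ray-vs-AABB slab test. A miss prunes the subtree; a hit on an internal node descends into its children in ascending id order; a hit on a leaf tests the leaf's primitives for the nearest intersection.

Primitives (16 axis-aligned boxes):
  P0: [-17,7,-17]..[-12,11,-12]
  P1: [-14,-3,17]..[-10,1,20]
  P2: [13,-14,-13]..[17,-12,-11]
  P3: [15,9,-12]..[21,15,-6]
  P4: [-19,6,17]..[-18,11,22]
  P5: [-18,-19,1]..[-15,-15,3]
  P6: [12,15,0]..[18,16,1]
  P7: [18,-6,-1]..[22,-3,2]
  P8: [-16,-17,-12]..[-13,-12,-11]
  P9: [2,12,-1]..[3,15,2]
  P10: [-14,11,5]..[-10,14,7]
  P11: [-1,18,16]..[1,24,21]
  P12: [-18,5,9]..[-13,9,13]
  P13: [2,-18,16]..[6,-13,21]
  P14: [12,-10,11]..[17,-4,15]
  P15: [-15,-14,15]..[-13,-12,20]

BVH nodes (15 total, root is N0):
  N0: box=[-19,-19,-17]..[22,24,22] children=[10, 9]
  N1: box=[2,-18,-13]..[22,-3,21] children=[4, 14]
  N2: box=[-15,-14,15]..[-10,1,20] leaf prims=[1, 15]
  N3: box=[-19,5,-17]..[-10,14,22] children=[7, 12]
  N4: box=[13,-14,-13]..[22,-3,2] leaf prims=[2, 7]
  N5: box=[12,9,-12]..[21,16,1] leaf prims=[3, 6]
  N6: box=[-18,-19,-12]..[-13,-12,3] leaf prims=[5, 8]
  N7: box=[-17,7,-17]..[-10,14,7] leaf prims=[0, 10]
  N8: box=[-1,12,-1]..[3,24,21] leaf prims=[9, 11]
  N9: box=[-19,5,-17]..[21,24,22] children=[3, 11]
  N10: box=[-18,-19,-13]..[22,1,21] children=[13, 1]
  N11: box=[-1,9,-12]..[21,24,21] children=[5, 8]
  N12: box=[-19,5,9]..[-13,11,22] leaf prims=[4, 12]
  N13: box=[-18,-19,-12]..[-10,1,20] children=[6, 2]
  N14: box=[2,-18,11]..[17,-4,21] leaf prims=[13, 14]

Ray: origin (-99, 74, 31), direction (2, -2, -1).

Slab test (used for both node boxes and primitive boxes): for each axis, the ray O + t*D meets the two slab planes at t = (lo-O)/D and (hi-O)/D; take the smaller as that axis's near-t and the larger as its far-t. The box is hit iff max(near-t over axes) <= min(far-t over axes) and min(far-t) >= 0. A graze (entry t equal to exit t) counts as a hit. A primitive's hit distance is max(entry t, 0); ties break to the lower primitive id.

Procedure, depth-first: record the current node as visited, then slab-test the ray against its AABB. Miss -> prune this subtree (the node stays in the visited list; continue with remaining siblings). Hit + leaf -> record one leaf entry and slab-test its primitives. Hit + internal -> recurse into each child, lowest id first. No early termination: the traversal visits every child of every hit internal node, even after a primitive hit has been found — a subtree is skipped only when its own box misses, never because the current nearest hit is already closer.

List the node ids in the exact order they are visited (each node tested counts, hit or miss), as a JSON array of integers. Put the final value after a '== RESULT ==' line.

Trace the traversal:
N0 x:[40,121/2] y:[25,93/2] z:[9,48] -> hit [40,93/2], descend [9, 10]
  N9 x:[40,60] y:[25,69/2] z:[9,48] -> miss, prune
  N10 x:[81/2,121/2] y:[73/2,93/2] z:[10,44] -> hit [81/2,44], descend [1, 13]
    N1 x:[101/2,121/2] y:[77/2,46] z:[10,44] -> miss, prune
    N13 x:[81/2,89/2] y:[73/2,93/2] z:[11,43] -> hit [81/2,43], descend [2, 6]
      N2 x:[42,89/2] y:[73/2,44] z:[11,16] -> miss, prune
      N6 x:[81/2,43] y:[43,93/2] z:[28,43] -> hit [43,43] leaf, test {P5(miss), P8@t=43}

order=[0, 9, 10, 1, 13, 2, 6]  |boxes|=7  |leaves|=1  hit=P8

== RESULT ==
[0, 9, 10, 1, 13, 2, 6]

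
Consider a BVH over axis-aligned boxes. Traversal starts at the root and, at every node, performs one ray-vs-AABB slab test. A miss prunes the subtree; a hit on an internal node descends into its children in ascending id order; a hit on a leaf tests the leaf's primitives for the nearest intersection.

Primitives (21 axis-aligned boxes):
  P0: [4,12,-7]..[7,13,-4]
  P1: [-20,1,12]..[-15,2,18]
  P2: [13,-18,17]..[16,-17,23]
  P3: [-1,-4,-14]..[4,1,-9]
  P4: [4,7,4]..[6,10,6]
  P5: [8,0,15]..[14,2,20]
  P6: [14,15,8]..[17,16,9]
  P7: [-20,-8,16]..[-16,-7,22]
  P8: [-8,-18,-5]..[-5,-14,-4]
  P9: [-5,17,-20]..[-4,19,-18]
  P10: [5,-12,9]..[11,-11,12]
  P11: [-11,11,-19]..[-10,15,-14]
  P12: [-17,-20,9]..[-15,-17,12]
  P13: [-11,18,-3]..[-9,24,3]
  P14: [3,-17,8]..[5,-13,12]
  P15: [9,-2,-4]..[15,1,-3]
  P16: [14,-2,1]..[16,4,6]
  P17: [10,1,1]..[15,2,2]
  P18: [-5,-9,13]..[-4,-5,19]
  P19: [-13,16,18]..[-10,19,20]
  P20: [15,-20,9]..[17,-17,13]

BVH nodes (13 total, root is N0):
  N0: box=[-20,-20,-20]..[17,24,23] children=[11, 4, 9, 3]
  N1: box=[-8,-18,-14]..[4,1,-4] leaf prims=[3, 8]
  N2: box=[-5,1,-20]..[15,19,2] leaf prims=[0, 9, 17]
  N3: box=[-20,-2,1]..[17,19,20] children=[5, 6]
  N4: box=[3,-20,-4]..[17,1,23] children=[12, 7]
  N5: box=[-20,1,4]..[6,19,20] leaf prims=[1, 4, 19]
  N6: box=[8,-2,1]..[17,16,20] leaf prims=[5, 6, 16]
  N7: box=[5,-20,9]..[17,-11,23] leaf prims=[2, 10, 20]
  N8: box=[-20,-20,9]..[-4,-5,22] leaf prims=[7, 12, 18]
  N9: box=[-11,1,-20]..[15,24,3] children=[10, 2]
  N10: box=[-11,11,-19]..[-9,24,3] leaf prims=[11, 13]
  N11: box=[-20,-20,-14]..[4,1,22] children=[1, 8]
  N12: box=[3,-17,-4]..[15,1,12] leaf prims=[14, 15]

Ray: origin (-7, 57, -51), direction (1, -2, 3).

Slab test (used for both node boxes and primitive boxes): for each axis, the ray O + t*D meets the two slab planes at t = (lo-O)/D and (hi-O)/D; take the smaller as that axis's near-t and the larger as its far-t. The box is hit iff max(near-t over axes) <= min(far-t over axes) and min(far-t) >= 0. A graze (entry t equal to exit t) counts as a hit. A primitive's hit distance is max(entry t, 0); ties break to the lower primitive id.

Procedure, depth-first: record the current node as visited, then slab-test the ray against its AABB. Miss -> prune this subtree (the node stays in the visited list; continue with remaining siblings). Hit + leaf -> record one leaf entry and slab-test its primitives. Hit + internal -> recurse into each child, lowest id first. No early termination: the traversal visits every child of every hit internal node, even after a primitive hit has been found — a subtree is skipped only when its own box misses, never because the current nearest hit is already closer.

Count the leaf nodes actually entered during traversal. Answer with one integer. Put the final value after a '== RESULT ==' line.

Walk:
N0 x:[-13,24] y:[33/2,77/2] z:[31/3,74/3] -> hit [33/2,24], descend [3, 4, 9, 11]
  N3 x:[-13,24] y:[19,59/2] z:[52/3,71/3] -> hit [19,71/3], descend [5, 6]
    N5 x:[-13,13] y:[19,28] z:[55/3,71/3] -> miss, prune
    N6 x:[15,24] y:[41/2,59/2] z:[52/3,71/3] -> hit [41/2,71/3] leaf, test {P5(miss), P6(miss), P16(miss)}
  N4 x:[10,24] y:[28,77/2] z:[47/3,74/3] -> miss, prune
  N9 x:[-4,22] y:[33/2,28] z:[31/3,18] -> hit [33/2,18], descend [2, 10]
    N2 x:[2,22] y:[19,28] z:[31/3,53/3] -> miss, prune
    N10 x:[-4,-2] y:[33/2,23] z:[32/3,18] -> miss, prune
  N11 x:[-13,11] y:[28,77/2] z:[37/3,73/3] -> miss, prune

Visited [0, 3, 5, 6, 4, 9, 2, 10, 11]. Tests: 9 box, 1 leaf. Nearest: miss.

== RESULT ==
1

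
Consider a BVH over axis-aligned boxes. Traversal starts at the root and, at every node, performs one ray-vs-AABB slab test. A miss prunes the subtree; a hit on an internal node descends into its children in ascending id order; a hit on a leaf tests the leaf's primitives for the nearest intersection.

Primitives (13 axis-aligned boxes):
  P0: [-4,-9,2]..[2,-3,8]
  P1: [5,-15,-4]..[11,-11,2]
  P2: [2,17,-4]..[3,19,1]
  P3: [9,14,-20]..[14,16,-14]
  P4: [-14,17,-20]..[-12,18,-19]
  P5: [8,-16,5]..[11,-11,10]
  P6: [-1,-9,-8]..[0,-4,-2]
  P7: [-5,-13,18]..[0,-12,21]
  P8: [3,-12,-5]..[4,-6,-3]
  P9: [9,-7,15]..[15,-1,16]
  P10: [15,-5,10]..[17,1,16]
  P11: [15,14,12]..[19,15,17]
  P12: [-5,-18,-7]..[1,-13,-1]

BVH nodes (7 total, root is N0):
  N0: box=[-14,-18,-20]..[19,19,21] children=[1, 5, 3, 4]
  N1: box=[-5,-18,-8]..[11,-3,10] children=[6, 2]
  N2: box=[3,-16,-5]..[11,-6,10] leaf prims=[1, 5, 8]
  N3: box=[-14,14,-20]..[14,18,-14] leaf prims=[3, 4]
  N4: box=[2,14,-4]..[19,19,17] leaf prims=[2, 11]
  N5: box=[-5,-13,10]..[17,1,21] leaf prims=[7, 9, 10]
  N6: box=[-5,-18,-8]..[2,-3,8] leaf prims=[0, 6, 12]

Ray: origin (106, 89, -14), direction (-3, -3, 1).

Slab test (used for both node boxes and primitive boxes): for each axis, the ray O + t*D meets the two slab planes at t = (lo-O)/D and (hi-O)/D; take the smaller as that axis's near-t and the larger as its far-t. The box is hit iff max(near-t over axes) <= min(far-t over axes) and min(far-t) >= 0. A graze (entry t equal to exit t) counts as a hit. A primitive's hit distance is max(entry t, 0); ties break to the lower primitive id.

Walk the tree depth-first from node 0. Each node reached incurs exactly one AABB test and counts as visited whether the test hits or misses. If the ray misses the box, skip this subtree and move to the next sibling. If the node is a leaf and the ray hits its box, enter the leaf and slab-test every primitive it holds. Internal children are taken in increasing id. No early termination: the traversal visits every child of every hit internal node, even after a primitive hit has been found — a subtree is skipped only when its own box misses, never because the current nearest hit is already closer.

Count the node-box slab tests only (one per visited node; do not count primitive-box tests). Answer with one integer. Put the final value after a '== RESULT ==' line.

Trace the traversal:
N0 x:[29,40] y:[70/3,107/3] z:[-6,35] -> hit [29,35], descend [1, 3, 4, 5]
  N1 x:[95/3,37] y:[92/3,107/3] z:[6,24] -> miss, prune
  N3 x:[92/3,40] y:[71/3,25] z:[-6,0] -> miss, prune
  N4 x:[29,104/3] y:[70/3,25] z:[10,31] -> miss, prune
  N5 x:[89/3,37] y:[88/3,34] z:[24,35] -> hit [89/3,34] leaf, test {P7(miss), P9(miss), P10@t=89/3}

5 AABB tests over nodes [0, 1, 3, 4, 5]; 1 leaf entered; closest P10.

== RESULT ==
5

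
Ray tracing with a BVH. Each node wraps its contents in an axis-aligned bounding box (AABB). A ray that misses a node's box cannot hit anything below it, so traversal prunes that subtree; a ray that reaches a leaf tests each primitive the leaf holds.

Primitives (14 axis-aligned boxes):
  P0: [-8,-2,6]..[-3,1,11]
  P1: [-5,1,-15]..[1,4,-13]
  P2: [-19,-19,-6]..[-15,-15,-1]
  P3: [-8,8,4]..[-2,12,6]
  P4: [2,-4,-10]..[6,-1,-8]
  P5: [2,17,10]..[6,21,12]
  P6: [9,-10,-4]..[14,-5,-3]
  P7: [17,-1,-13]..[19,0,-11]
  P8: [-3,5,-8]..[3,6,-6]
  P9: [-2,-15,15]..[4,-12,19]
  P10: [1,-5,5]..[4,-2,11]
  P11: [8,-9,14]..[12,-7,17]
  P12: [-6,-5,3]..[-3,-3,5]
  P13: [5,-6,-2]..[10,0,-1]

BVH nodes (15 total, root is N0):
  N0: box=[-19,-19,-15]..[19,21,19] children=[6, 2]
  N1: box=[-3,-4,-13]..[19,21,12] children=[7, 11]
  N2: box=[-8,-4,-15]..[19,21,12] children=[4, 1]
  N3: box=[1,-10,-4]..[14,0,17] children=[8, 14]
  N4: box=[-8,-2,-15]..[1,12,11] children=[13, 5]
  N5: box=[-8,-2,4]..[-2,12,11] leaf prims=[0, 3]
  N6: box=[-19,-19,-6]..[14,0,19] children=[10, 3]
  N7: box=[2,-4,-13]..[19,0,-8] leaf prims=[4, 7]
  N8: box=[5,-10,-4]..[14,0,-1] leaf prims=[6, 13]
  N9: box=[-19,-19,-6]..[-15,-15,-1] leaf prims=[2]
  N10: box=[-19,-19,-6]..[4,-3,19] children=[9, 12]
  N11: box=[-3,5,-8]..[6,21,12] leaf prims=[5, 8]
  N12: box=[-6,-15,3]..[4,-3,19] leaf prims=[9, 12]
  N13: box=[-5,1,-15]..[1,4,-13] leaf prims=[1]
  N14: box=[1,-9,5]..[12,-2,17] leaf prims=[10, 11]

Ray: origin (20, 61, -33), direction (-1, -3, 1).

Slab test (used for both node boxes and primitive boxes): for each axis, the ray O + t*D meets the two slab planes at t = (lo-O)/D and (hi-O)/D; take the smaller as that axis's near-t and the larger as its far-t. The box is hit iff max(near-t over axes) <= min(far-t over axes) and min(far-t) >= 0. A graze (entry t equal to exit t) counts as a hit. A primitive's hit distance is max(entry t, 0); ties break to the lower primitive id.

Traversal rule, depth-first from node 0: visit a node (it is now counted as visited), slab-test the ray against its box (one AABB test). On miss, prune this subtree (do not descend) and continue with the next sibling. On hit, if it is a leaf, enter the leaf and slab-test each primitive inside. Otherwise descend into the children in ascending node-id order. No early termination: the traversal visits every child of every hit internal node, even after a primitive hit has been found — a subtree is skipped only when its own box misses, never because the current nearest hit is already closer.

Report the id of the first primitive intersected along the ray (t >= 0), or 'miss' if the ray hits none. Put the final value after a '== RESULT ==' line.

Traverse from the root:
N0 x:[1,39] y:[40/3,80/3] z:[18,52] -> hit [18,80/3], descend [2, 6]
  N2 x:[1,28] y:[40/3,65/3] z:[18,45] -> hit [18,65/3], descend [1, 4]
    N1 x:[1,23] y:[40/3,65/3] z:[20,45] -> hit [20,65/3], descend [7, 11]
      N7 x:[1,18] y:[61/3,65/3] z:[20,25] -> miss, prune
      N11 x:[14,23] y:[40/3,56/3] z:[25,45] -> miss, prune
    N4 x:[19,28] y:[49/3,21] z:[18,44] -> hit [19,21], descend [5, 13]
      N5 x:[22,28] y:[49/3,21] z:[37,44] -> miss, prune
      N13 x:[19,25] y:[19,20] z:[18,20] -> hit [19,20] leaf, test {P1@t=19}
  N6 x:[6,39] y:[61/3,80/3] z:[27,52] -> miss, prune

Summary -> nodes [0, 2, 1, 7, 11, 4, 5, 13, 6]; box-tests=9; leaf-entries=1; first=P1

== RESULT ==
1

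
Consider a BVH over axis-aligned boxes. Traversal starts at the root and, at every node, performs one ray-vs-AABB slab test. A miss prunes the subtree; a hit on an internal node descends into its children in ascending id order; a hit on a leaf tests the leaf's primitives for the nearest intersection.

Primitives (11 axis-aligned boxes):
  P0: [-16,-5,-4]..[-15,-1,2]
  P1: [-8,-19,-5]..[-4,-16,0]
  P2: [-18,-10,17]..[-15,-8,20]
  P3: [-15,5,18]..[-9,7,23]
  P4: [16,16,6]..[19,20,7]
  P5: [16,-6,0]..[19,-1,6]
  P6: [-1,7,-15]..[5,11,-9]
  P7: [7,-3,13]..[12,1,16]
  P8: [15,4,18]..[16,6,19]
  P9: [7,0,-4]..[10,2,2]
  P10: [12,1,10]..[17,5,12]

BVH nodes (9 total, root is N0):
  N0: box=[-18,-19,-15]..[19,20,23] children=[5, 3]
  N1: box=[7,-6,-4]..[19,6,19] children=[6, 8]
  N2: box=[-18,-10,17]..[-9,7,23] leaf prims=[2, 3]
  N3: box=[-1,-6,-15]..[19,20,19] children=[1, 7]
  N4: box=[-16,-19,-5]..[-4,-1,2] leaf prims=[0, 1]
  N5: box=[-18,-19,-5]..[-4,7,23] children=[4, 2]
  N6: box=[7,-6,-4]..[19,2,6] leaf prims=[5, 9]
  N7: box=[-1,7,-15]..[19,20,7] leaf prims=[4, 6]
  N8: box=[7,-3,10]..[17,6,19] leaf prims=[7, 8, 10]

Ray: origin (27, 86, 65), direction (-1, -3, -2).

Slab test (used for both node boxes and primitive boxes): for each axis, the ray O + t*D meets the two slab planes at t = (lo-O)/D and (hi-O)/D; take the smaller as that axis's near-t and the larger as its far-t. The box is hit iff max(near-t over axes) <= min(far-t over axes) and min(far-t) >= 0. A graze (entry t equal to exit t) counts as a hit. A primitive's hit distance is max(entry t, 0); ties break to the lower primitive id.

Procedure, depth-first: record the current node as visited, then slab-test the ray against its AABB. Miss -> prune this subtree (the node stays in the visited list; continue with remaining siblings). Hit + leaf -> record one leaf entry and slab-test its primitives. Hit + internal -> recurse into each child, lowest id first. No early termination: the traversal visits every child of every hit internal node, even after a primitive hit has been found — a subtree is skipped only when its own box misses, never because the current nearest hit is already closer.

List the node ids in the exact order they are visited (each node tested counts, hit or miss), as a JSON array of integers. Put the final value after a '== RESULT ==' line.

Traverse from the root:
N0 x:[8,45] y:[22,35] z:[21,40] -> hit [22,35], descend [3, 5]
  N3 x:[8,28] y:[22,92/3] z:[23,40] -> hit [23,28], descend [1, 7]
    N1 x:[8,20] y:[80/3,92/3] z:[23,69/2] -> miss, prune
    N7 x:[8,28] y:[22,79/3] z:[29,40] -> miss, prune
  N5 x:[31,45] y:[79/3,35] z:[21,35] -> hit [31,35], descend [2, 4]
    N2 x:[36,45] y:[79/3,32] z:[21,24] -> miss, prune
    N4 x:[31,43] y:[29,35] z:[63/2,35] -> hit [63/2,35] leaf, test {P0(miss), P1@t=34}

order=[0, 3, 1, 7, 5, 2, 4]  |boxes|=7  |leaves|=1  hit=P1

== RESULT ==
[0, 3, 1, 7, 5, 2, 4]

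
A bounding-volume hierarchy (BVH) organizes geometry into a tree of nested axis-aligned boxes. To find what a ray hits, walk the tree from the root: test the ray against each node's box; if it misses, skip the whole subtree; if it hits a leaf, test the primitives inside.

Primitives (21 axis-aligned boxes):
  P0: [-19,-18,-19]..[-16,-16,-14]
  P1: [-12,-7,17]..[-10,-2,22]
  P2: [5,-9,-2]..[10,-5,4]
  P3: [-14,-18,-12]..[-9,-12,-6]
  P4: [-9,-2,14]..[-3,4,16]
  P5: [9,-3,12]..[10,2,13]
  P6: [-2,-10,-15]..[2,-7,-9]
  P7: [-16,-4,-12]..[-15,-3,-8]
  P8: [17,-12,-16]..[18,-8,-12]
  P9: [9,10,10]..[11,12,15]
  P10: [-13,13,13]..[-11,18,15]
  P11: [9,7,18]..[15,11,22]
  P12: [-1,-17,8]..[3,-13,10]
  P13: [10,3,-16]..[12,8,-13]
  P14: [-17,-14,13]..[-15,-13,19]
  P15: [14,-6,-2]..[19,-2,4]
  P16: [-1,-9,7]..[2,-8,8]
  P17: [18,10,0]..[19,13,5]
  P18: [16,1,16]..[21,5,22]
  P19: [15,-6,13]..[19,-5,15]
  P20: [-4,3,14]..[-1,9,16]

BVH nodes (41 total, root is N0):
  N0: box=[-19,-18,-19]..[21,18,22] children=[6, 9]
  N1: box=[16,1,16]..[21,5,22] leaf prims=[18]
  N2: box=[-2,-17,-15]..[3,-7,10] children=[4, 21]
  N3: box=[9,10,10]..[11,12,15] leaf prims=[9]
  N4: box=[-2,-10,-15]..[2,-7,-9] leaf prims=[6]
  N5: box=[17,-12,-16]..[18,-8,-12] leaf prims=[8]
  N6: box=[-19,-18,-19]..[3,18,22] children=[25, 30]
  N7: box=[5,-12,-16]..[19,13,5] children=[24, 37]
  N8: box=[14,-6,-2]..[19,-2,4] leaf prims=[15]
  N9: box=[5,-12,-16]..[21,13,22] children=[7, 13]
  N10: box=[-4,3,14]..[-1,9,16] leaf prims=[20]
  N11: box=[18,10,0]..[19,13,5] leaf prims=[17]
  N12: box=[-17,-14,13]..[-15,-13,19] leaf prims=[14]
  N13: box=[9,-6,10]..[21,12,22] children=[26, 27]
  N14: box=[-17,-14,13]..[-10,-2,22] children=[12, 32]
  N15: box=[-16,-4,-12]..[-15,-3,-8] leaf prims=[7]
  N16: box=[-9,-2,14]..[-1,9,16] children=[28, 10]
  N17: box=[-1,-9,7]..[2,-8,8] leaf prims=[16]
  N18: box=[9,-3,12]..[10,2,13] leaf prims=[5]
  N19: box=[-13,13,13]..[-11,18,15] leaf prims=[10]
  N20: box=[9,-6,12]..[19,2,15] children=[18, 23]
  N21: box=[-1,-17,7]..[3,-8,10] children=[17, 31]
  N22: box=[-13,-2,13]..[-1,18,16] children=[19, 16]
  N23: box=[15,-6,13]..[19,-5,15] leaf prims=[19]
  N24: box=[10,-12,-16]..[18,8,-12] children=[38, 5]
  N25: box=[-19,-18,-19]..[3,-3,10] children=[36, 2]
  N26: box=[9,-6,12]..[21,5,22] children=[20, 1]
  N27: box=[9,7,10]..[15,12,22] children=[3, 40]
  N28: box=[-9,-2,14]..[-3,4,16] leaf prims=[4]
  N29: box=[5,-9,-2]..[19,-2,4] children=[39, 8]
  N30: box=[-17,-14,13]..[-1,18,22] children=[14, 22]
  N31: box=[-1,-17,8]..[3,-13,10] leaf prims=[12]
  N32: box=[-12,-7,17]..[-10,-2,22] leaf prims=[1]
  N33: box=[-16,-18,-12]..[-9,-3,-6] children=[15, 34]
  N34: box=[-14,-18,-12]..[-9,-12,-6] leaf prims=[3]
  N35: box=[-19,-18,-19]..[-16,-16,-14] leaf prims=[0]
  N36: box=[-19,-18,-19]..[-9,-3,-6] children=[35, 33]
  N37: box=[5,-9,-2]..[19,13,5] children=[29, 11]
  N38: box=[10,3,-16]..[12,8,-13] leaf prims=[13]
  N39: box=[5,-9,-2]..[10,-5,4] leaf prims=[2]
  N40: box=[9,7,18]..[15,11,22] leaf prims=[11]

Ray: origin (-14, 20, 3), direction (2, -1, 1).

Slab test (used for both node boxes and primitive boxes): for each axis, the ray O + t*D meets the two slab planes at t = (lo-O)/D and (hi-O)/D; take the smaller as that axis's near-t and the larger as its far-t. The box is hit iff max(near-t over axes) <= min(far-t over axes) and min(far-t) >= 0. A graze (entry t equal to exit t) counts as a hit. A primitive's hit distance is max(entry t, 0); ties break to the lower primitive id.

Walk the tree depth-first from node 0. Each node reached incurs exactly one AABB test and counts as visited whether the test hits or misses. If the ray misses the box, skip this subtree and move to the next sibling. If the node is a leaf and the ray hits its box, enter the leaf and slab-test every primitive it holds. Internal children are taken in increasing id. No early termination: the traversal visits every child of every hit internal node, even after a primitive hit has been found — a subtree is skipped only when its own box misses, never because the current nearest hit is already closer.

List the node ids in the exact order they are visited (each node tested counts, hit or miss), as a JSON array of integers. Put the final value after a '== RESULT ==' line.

Walk:
N0 x:[-5/2,35/2] y:[2,38] z:[-22,19] -> hit [2,35/2], descend [6, 9]
  N6 x:[-5/2,17/2] y:[2,38] z:[-22,19] -> hit [2,17/2], descend [25, 30]
    N25 x:[-5/2,17/2] y:[23,38] z:[-22,7] -> miss, prune
    N30 x:[-3/2,13/2] y:[2,34] z:[10,19] -> miss, prune
  N9 x:[19/2,35/2] y:[7,32] z:[-19,19] -> hit [19/2,35/2], descend [7, 13]
    N7 x:[19/2,33/2] y:[7,32] z:[-19,2] -> miss, prune
    N13 x:[23/2,35/2] y:[8,26] z:[7,19] -> hit [23/2,35/2], descend [26, 27]
      N26 x:[23/2,35/2] y:[15,26] z:[9,19] -> hit [15,35/2], descend [1, 20]
        N1 x:[15,35/2] y:[15,19] z:[13,19] -> hit [15,35/2] leaf, test {P18@t=15}
        N20 x:[23/2,33/2] y:[18,26] z:[9,12] -> miss, prune
      N27 x:[23/2,29/2] y:[8,13] z:[7,19] -> hit [23/2,13], descend [3, 40]
        N3 x:[23/2,25/2] y:[8,10] z:[7,12] -> miss, prune
        N40 x:[23/2,29/2] y:[9,13] z:[15,19] -> miss, prune

Visited [0, 6, 25, 30, 9, 7, 13, 26, 1, 20, 27, 3, 40]. Tests: 13 box, 1 leaf. Nearest: P18.

== RESULT ==
[0, 6, 25, 30, 9, 7, 13, 26, 1, 20, 27, 3, 40]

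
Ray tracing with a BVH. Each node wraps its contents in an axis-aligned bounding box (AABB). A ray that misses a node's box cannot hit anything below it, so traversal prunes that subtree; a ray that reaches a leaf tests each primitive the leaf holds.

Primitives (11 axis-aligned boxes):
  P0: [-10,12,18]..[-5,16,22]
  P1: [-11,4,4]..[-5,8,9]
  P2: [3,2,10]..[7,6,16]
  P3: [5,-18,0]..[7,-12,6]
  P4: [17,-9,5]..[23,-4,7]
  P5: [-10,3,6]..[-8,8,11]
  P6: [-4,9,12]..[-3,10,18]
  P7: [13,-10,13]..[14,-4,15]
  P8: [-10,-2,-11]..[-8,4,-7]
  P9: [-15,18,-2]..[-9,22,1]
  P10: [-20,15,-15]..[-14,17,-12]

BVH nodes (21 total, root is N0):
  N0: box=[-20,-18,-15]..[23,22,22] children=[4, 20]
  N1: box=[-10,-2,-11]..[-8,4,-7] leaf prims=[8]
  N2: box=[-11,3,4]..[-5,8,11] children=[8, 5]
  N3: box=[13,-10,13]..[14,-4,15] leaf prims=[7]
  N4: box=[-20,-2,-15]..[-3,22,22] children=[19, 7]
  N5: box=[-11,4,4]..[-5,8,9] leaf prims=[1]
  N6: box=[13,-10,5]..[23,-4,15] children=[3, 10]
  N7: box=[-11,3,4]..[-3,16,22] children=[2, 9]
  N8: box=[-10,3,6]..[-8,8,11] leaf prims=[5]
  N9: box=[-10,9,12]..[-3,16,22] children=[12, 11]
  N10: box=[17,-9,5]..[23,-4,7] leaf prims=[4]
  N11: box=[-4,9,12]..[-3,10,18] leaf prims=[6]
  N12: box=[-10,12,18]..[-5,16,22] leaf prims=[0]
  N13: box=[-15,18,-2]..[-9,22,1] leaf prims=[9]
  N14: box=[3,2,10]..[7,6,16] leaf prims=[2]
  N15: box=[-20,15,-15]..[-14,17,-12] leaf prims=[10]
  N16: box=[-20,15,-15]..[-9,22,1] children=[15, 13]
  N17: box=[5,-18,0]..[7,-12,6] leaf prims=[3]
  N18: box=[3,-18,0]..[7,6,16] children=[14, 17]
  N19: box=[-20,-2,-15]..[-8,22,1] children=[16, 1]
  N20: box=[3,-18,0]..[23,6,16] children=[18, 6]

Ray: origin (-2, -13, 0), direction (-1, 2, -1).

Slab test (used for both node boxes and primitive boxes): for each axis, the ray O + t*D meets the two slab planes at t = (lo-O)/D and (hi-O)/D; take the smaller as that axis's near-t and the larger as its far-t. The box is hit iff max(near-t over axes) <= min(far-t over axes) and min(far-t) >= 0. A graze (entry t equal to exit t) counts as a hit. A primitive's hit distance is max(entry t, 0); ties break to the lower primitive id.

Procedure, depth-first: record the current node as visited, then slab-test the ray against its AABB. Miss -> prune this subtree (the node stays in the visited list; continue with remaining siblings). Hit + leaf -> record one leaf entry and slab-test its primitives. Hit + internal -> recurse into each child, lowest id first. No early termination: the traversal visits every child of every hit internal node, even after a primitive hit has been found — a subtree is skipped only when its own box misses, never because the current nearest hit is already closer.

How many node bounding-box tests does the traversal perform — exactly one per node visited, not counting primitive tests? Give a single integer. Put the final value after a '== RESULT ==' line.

Trace the traversal:
N0 x:[-25,18] y:[-5/2,35/2] z:[-22,15] -> hit [-5/2,15], descend [4, 20]
  N4 x:[1,18] y:[11/2,35/2] z:[-22,15] -> hit [11/2,15], descend [7, 19]
    N7 x:[1,9] y:[8,29/2] z:[-22,-4] -> miss, prune
    N19 x:[6,18] y:[11/2,35/2] z:[-1,15] -> hit [6,15], descend [1, 16]
      N1 x:[6,8] y:[11/2,17/2] z:[7,11] -> hit [7,8] leaf, test {P8@t=7}
      N16 x:[7,18] y:[14,35/2] z:[-1,15] -> hit [14,15], descend [13, 15]
        N13 x:[7,13] y:[31/2,35/2] z:[-1,2] -> miss, prune
        N15 x:[12,18] y:[14,15] z:[12,15] -> hit [14,15] leaf, test {P10@t=14}
  N20 x:[-25,-5] y:[-5/2,19/2] z:[-16,0] -> miss, prune

9 AABB tests over nodes [0, 4, 7, 19, 1, 16, 13, 15, 20]; 2 leaves entered; closest P8.

== RESULT ==
9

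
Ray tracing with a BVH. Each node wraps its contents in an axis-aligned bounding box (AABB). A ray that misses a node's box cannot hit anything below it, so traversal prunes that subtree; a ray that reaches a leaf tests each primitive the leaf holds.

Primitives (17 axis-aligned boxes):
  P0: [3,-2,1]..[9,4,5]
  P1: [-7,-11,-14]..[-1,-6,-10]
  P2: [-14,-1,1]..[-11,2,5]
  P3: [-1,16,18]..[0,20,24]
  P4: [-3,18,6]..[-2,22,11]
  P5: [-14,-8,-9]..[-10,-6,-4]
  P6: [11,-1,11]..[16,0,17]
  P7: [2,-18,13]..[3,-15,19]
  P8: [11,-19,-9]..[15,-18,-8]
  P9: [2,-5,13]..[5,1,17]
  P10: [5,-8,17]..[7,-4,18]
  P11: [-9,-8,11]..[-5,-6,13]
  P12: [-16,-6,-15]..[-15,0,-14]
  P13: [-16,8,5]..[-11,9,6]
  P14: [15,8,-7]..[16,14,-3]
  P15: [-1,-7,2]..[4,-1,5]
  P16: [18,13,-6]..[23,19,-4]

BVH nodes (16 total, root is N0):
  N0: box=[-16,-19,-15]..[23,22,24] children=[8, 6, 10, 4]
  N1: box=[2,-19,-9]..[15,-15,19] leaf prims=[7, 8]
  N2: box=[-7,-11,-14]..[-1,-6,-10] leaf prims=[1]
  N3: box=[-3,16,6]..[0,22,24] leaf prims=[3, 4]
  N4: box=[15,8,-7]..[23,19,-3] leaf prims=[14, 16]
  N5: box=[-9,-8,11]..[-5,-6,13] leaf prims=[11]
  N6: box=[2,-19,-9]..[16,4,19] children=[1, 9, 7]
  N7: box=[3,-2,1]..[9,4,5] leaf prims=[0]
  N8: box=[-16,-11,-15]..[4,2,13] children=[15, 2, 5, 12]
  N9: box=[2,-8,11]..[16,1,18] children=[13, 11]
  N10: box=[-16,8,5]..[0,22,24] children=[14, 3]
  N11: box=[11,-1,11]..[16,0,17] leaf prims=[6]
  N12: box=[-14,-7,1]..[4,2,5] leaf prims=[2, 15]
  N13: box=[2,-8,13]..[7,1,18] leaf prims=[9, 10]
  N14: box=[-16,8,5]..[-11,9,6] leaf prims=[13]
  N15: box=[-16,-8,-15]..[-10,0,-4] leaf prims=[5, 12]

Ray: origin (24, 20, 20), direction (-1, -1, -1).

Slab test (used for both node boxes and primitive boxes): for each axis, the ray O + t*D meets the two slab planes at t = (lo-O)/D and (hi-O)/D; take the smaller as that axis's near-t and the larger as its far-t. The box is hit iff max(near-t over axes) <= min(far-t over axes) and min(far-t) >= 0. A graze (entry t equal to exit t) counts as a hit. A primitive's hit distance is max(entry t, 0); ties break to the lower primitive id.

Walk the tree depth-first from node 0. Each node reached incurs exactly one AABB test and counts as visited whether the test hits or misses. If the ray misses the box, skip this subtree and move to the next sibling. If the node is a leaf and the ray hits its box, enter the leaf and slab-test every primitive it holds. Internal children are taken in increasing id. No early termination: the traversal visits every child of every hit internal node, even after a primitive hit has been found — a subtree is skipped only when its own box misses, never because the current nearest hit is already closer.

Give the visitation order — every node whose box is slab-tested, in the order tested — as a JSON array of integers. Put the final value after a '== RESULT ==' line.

Trace the traversal:
N0 x:[1,40] y:[-2,39] z:[-4,35] -> hit [1,35], descend [4, 6, 8, 10]
  N4 x:[1,9] y:[1,12] z:[23,27] -> miss, prune
  N6 x:[8,22] y:[16,39] z:[1,29] -> hit [16,22], descend [1, 7, 9]
    N1 x:[9,22] y:[35,39] z:[1,29] -> miss, prune
    N7 x:[15,21] y:[16,22] z:[15,19] -> hit [16,19] leaf, test {P0@t=16}
    N9 x:[8,22] y:[19,28] z:[2,9] -> miss, prune
  N8 x:[20,40] y:[18,31] z:[7,35] -> hit [20,31], descend [2, 5, 12, 15]
    N2 x:[25,31] y:[26,31] z:[30,34] -> hit [30,31] leaf, test {P1@t=30}
    N5 x:[29,33] y:[26,28] z:[7,9] -> miss, prune
    N12 x:[20,38] y:[18,27] z:[15,19] -> miss, prune
    N15 x:[34,40] y:[20,28] z:[24,35] -> miss, prune
  N10 x:[24,40] y:[-2,12] z:[-4,15] -> miss, prune

Visited [0, 4, 6, 1, 7, 9, 8, 2, 5, 12, 15, 10]. Tests: 12 box, 2 leaf. Nearest: P0.

== RESULT ==
[0, 4, 6, 1, 7, 9, 8, 2, 5, 12, 15, 10]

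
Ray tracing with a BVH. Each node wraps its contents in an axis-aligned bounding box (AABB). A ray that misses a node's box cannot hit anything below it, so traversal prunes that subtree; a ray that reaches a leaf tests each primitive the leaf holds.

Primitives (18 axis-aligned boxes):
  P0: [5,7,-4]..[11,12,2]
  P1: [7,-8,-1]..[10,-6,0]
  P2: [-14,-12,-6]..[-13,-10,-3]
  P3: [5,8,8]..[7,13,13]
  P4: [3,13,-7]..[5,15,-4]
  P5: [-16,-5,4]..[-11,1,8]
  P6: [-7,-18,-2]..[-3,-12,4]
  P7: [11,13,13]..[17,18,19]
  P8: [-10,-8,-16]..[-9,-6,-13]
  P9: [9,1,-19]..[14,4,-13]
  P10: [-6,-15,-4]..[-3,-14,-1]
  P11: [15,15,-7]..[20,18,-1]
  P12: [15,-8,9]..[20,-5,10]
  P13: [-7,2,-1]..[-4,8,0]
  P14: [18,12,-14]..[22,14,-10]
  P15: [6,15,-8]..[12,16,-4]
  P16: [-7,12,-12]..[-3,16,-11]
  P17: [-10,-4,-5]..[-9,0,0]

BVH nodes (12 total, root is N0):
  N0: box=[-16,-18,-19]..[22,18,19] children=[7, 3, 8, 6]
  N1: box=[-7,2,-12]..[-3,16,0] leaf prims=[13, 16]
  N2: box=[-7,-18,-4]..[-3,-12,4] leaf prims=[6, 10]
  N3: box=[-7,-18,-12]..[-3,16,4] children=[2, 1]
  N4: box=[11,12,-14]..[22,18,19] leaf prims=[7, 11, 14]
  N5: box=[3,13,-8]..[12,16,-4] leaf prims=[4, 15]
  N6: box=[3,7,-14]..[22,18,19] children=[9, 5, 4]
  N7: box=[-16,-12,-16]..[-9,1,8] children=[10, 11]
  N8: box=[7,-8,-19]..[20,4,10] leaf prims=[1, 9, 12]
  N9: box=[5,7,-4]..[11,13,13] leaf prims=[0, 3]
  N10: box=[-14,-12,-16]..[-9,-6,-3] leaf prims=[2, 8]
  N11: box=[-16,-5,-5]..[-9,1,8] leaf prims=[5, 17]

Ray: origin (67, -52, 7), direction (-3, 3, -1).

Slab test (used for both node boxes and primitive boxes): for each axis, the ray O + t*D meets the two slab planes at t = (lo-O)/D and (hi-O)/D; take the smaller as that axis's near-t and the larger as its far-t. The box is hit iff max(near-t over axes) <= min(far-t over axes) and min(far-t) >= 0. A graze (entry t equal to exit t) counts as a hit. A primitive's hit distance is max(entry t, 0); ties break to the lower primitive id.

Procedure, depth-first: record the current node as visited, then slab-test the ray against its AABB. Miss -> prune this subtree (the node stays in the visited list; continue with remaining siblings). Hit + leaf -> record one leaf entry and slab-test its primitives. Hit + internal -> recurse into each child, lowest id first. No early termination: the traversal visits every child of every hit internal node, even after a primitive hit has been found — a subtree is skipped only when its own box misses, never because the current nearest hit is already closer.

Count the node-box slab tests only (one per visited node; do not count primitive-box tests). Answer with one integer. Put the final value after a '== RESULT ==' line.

Walk:
N0 x:[15,83/3] y:[34/3,70/3] z:[-12,26] -> hit [15,70/3], descend [3, 6, 7, 8]
  N3 x:[70/3,74/3] y:[34/3,68/3] z:[3,19] -> miss, prune
  N6 x:[15,64/3] y:[59/3,70/3] z:[-12,21] -> hit [59/3,21], descend [4, 5, 9]
    N4 x:[15,56/3] y:[64/3,70/3] z:[-12,21] -> miss, prune
    N5 x:[55/3,64/3] y:[65/3,68/3] z:[11,15] -> miss, prune
    N9 x:[56/3,62/3] y:[59/3,65/3] z:[-6,11] -> miss, prune
  N7 x:[76/3,83/3] y:[40/3,53/3] z:[-1,23] -> miss, prune
  N8 x:[47/3,20] y:[44/3,56/3] z:[-3,26] -> hit [47/3,56/3] leaf, test {P1(miss), P9(miss), P12(miss)}

8 AABB tests over nodes [0, 3, 6, 4, 5, 9, 7, 8]; 1 leaf entered; closest miss.

== RESULT ==
8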